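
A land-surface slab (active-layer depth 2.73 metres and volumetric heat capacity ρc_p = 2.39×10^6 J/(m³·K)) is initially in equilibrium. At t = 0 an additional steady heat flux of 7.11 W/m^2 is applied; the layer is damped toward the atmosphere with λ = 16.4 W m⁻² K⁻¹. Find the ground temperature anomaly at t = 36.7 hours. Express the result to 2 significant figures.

0.12 K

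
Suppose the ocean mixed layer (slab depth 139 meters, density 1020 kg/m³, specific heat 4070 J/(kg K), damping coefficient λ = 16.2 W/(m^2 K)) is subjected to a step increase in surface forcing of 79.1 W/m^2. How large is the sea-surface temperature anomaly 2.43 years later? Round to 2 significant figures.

4.3 K

Areal heat capacity C = ρ c_p D = 1020 × 4070 × 139 = 5.77×10^8 J/(m^2 K).
τ = C / λ = 5.77×10^8 / 16.2 = 3.56×10^7 s.
Equilibrium anomaly ΔT_eq = F / λ = 79.1 / 16.2 = 4.88 K.
t = 2.43 years = 7.67×10^7 s, so t/τ = 2.15.
ΔT(t) = ΔT_eq (1 − e^(−t/τ)) = 4.88 × (1 − e^−2.15) = 4.32 K.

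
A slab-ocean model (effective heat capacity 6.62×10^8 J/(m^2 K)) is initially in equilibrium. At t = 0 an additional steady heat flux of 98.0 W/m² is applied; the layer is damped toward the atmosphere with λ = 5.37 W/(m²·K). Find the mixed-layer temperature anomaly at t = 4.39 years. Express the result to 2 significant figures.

12 K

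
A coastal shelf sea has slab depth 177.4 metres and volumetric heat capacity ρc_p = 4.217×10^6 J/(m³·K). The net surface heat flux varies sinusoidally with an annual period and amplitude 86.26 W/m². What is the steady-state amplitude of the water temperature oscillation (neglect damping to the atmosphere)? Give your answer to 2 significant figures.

0.58 K

Areal heat capacity C = ρc_p × D = 4.217×10^6 × 177.4 = 7.48×10^8 J/(m^2 K).
Angular frequency ω = 2π / T = 2π / 3.15×10^7 s = 1.99×10^-7 s⁻¹.
Cω = 7.48×10^8 × 1.99×10^-7 = 149 W/(m²·K).
Amplitude A = F₀ / (Cω) = 86.26 / 149 = 0.579 K.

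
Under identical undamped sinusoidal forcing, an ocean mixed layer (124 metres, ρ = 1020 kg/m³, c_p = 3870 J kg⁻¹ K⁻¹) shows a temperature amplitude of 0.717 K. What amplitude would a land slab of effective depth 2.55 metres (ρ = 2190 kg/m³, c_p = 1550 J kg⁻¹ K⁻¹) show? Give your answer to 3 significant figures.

C_ocean = 4.89×10^8 J/(m²·K); C_land = 8.66×10^6 J/(m²·K).
A ∝ 1/C ⇒ A_land = A_ocean × C_ocean/C_land = 0.717 × 56.5 = 40.5 K.

40.5 K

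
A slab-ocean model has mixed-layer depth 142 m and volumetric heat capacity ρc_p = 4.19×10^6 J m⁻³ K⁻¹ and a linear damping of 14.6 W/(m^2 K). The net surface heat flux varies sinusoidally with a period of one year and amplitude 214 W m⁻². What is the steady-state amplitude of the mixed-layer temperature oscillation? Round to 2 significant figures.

1.8 K

Areal heat capacity C = ρc_p × D = 4.19×10^6 × 142 = 5.95×10^8 J m⁻² K⁻¹.
Angular frequency ω = 2π / T = 2π / 3.15×10^7 s = 1.99×10^-7 s⁻¹.
√((Cω)² + λ²) = √((119)² + 14.6²) = 119 W/(m²·K).
Amplitude A = F₀ / √((Cω)²+λ²) = 214 / 119 = 1.79 K.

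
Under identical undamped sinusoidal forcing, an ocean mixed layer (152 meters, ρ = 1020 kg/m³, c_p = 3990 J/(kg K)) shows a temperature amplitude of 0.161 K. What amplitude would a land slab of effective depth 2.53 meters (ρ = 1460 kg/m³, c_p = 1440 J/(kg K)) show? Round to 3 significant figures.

18.7 K

C_ocean = 6.19×10^8 J/(m²·K); C_land = 5.32×10^6 J/(m²·K).
A ∝ 1/C ⇒ A_land = A_ocean × C_ocean/C_land = 0.161 × 116 = 18.7 K.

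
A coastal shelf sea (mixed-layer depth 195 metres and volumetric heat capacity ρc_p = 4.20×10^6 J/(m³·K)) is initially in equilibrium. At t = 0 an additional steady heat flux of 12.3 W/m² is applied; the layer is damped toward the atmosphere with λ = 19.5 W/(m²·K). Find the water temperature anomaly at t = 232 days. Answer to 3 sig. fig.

0.239 K

Areal heat capacity C = ρc_p × D = 4.20×10^6 × 195 = 8.19×10^8 J/(m²·K).
τ = C / λ = 8.19×10^8 / 19.5 = 4.20×10^7 s.
Equilibrium anomaly ΔT_eq = F / λ = 12.3 / 19.5 = 0.631 K.
t = 232 days = 2.00×10^7 s, so t/τ = 0.477.
ΔT(t) = ΔT_eq (1 − e^(−t/τ)) = 0.631 × (1 − e^−0.477) = 0.239 K.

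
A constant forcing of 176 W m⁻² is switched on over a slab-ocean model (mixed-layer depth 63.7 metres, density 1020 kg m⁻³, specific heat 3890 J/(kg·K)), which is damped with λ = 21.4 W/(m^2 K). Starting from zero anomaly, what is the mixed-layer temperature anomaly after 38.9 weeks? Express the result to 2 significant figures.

7.1 K

Areal heat capacity C = ρ c_p D = 1020 × 3890 × 63.7 = 2.53×10^8 J/(m²·K).
τ = C / λ = 2.53×10^8 / 21.4 = 1.18×10^7 s.
Equilibrium anomaly ΔT_eq = F / λ = 176 / 21.4 = 8.22 K.
t = 38.9 weeks = 2.35×10^7 s, so t/τ = 1.99.
ΔT(t) = ΔT_eq (1 − e^(−t/τ)) = 8.22 × (1 − e^−1.99) = 7.10 K.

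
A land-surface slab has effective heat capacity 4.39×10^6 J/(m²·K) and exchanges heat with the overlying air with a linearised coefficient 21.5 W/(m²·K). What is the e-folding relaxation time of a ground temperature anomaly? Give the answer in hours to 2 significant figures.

Areal heat capacity C = 4.39×10^6 J/(m²·K) (given).
Relaxation time τ = C / λ = 4.39×10^6 / 21.5 = 2.04×10^5 s.
In hours: 2.04×10^5 s / (3600 s/hour) = 56.7 hours.

57 hours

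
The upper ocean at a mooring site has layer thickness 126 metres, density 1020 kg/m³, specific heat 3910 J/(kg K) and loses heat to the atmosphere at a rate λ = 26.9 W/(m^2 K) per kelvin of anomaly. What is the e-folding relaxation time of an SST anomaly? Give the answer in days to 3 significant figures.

Areal heat capacity C = ρ c_p D = 1020 × 3910 × 126 = 5.03×10^8 J/(m²·K).
Relaxation time τ = C / λ = 5.03×10^8 / 26.9 = 1.87×10^7 s.
In days: 1.87×10^7 s / (86400 s/day) = 216 days.

216 days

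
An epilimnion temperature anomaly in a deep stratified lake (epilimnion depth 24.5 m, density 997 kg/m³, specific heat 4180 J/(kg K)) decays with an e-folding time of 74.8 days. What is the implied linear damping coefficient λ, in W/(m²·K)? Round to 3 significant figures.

15.8

Areal heat capacity C = ρ c_p D = 997 × 4180 × 24.5 = 1.02×10^8 J/(m²·K).
τ = 74.8 days = 6.46×10^6 s.
λ = C / τ = 1.02×10^8 / 6.46×10^6 = 15.8 W/(m²·K).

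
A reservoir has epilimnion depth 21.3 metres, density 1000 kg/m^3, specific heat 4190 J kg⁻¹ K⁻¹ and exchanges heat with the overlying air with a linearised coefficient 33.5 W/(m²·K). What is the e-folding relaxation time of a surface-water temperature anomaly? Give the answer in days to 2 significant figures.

31 days

Areal heat capacity C = ρ c_p D = 1000 × 4190 × 21.3 = 8.92×10^7 J/(m²·K).
Relaxation time τ = C / λ = 8.92×10^7 / 33.5 = 2.66×10^6 s.
In days: 2.66×10^6 s / (86400 s/day) = 30.8 days.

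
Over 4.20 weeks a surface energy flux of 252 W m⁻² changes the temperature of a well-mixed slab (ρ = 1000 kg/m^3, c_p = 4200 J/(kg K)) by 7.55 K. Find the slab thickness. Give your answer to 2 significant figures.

20 m

Heat input Q = F Δt = 252 × 2.54×10^6 s = 6.40×10^8 J/m².
Required areal heat capacity C = Q / ΔT = 8.48×10^7 J/(m²·K).
Depth D = C / (ρ c_p) = 8.48×10^7 / (1000 × 4200) = 20.2 m.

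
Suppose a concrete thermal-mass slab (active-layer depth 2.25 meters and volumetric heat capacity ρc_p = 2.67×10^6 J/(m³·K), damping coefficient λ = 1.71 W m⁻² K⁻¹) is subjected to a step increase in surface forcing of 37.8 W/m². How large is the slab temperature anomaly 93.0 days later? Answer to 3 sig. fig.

19.9 K

Areal heat capacity C = ρc_p × D = 2.67×10^6 × 2.25 = 6.01×10^6 J/(m^2 K).
τ = C / λ = 6.01×10^6 / 1.71 = 3.51×10^6 s.
Equilibrium anomaly ΔT_eq = F / λ = 37.8 / 1.71 = 22.1 K.
t = 93.0 days = 8.04×10^6 s, so t/τ = 2.29.
ΔT(t) = ΔT_eq (1 − e^(−t/τ)) = 22.1 × (1 − e^−2.29) = 19.9 K.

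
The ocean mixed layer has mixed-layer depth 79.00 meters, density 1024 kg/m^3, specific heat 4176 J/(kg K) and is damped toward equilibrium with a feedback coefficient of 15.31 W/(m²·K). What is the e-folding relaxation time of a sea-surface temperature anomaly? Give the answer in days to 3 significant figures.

255 days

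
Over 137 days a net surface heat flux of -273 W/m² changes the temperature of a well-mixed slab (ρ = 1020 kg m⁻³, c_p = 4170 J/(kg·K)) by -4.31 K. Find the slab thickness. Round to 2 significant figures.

180 m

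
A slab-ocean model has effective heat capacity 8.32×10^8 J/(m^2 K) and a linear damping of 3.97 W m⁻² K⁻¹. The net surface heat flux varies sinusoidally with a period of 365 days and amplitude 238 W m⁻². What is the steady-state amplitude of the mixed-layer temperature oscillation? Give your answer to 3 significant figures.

Areal heat capacity C = 8.32×10^8 J/(m^2 K) (given).
Angular frequency ω = 2π / T = 2π / 3.15×10^7 s = 1.99×10^-7 s⁻¹.
√((Cω)² + λ²) = √((166)² + 3.97²) = 166 W/(m²·K).
Amplitude A = F₀ / √((Cω)²+λ²) = 238 / 166 = 1.44 K.

1.44 K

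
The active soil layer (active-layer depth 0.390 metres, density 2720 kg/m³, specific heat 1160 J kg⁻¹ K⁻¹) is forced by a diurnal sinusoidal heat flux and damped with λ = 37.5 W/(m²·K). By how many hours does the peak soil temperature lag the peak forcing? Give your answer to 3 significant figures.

4.48 hours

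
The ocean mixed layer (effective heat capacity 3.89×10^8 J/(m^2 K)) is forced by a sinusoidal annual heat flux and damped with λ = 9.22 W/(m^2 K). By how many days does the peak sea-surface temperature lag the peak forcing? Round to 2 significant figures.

Areal heat capacity C = 3.89×10^8 J/(m^2 K) (given).
ω = 2π / 3.15×10^7 s = 1.99×10^-7 s⁻¹.
Phase lag φ = arctan(Cω/λ) = arctan(77.5/9.22) = 1.45 rad.
Time lag = φ / ω = 1.45 / 1.99×10^-7 = 7.29×10^6 s = 84.4 days.

84 days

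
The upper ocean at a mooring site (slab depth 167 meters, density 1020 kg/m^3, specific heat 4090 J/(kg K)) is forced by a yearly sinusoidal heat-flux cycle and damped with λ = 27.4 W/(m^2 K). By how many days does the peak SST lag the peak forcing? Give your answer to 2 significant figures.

Areal heat capacity C = ρ c_p D = 1020 × 4090 × 167 = 6.97×10^8 J/(m²·K).
ω = 2π / 3.15×10^7 s = 1.99×10^-7 s⁻¹.
Phase lag φ = arctan(Cω/λ) = arctan(139/27.4) = 1.38 rad.
Time lag = φ / ω = 1.38 / 1.99×10^-7 = 6.91×10^6 s = 79.9 days.

80 days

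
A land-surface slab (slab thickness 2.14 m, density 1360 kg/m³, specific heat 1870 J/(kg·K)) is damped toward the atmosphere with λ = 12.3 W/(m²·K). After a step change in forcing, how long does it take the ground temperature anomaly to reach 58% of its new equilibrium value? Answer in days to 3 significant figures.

Areal heat capacity C = ρ c_p D = 1360 × 1870 × 2.14 = 5.44×10^6 J/(m²·K).
τ = C / λ = 5.44×10^6 / 12.3 = 4.42×10^5 s.
Fraction reached: 1 − e^(−t/τ) = 0.58 ⇒ t = −τ ln(1 − 0.58) = τ × 0.868.
t = 3.84×10^5 s = 4.44 days.

4.44 days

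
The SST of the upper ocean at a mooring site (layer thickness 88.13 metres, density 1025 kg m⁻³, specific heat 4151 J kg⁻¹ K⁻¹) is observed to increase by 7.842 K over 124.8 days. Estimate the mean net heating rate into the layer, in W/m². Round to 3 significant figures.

273

Areal heat capacity C = ρ c_p D = 1025 × 4151 × 88.13 = 3.75×10^8 J m⁻² K⁻¹.
Required heat per unit area: Q = C ΔT = 3.75×10^8 × 7.842 = 2.94×10^9 J/m².
Flux F = Q / Δt = 2.94×10^9 / 1.08×10^7 s = 273 W/m².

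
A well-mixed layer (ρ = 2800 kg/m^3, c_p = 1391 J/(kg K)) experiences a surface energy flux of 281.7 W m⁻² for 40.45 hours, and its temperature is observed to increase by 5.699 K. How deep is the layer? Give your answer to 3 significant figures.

Heat input Q = F Δt = 281.7 × 1.46×10^5 s = 4.10×10^7 J/m².
Required areal heat capacity C = Q / ΔT = 7.20×10^6 J/(m²·K).
Depth D = C / (ρ c_p) = 7.20×10^6 / (2800 × 1391) = 1.85 m.

1.85 m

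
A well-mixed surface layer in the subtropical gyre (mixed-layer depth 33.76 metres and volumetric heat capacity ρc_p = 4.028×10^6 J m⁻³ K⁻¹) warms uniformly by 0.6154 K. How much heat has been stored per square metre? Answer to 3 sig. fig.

Areal heat capacity C = ρc_p × D = 4.028×10^6 × 33.76 = 1.36×10^8 J/(m²·K).
ΔQ = C ΔT = 1.36×10^8 × 0.6154 = 8.37×10^7 J/m².

8.37×10^7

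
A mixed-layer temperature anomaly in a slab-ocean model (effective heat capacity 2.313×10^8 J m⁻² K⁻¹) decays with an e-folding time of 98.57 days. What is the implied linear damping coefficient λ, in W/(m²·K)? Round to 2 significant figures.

27

Areal heat capacity C = 2.313×10^8 J m⁻² K⁻¹ (given).
τ = 98.57 days = 8.52×10^6 s.
λ = C / τ = 2.31×10^8 / 8.52×10^6 = 27.2 W/(m²·K).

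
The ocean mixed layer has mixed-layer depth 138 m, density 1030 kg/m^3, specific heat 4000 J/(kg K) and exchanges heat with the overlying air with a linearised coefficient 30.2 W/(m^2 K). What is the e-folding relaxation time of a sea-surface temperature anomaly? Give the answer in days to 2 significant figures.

Areal heat capacity C = ρ c_p D = 1030 × 4000 × 138 = 5.69×10^8 J/(m^2 K).
Relaxation time τ = C / λ = 5.69×10^8 / 30.2 = 1.88×10^7 s.
In days: 1.88×10^7 s / (86400 s/day) = 218 days.

220 days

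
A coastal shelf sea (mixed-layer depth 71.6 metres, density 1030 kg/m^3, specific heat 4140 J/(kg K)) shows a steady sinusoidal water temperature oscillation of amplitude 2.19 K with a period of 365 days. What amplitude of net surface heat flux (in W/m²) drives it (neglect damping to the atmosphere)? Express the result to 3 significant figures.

133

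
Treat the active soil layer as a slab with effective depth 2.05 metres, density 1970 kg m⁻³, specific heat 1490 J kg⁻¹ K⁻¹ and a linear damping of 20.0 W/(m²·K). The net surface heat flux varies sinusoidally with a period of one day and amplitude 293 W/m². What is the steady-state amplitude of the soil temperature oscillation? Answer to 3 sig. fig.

Areal heat capacity C = ρ c_p D = 1970 × 1490 × 2.05 = 6.02×10^6 J/(m^2 K).
Angular frequency ω = 2π / T = 2π / 86400 s = 7.27×10^-5 s⁻¹.
√((Cω)² + λ²) = √((438)² + 20.0²) = 438 W/(m²·K).
Amplitude A = F₀ / √((Cω)²+λ²) = 293 / 438 = 0.669 K.

0.669 K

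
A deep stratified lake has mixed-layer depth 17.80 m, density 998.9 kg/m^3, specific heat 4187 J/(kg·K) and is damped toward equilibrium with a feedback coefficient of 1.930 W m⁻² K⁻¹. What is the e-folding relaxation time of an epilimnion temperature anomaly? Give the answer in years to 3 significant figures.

Areal heat capacity C = ρ c_p D = 998.9 × 4187 × 17.80 = 7.44×10^7 J/(m²·K).
Relaxation time τ = C / λ = 7.44×10^7 / 1.930 = 3.86×10^7 s.
In years: 3.86×10^7 s / (3.156×10^7 s/year) = 1.22 years.

1.22 years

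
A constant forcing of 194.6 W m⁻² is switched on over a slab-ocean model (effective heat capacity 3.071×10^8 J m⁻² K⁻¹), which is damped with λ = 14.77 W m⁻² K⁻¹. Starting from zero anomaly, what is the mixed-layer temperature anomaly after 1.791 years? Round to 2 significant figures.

Areal heat capacity C = 3.071×10^8 J m⁻² K⁻¹ (given).
τ = C / λ = 3.07×10^8 / 14.77 = 2.08×10^7 s.
Equilibrium anomaly ΔT_eq = F / λ = 194.6 / 14.77 = 13.2 K.
t = 1.791 years = 5.65×10^7 s, so t/τ = 2.72.
ΔT(t) = ΔT_eq (1 − e^(−t/τ)) = 13.2 × (1 − e^−2.72) = 12.3 K.

12 K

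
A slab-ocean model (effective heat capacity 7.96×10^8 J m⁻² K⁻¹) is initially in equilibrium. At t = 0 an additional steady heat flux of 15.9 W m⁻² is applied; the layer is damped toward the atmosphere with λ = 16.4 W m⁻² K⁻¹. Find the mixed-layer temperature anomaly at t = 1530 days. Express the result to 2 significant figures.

0.91 K

Areal heat capacity C = 7.96×10^8 J m⁻² K⁻¹ (given).
τ = C / λ = 7.96×10^8 / 16.4 = 4.85×10^7 s.
Equilibrium anomaly ΔT_eq = F / λ = 15.9 / 16.4 = 0.970 K.
t = 1530 days = 1.32×10^8 s, so t/τ = 2.72.
ΔT(t) = ΔT_eq (1 − e^(−t/τ)) = 0.970 × (1 − e^−2.72) = 0.906 K.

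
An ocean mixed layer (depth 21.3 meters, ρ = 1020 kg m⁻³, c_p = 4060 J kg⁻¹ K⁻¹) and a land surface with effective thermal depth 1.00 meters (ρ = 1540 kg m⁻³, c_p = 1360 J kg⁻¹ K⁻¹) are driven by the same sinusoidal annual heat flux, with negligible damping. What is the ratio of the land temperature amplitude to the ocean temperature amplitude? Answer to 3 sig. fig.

C_ocean = 1020 × 4060 × 21.3 = 8.82×10^7 J/(m²·K).
C_land = 1540 × 1360 × 1.00 = 2.09×10^6 J/(m²·K).
Undamped amplitude ∝ 1/C, so A_land/A_ocean = C_ocean/C_land = 42.1.

42.1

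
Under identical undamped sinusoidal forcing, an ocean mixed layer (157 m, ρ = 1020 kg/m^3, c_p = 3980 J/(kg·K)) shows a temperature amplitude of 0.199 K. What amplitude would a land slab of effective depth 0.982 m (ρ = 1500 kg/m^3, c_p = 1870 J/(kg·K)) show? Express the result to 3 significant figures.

C_ocean = 6.37×10^8 J/(m²·K); C_land = 2.75×10^6 J/(m²·K).
A ∝ 1/C ⇒ A_land = A_ocean × C_ocean/C_land = 0.199 × 231 = 46.0 K.

46.0 K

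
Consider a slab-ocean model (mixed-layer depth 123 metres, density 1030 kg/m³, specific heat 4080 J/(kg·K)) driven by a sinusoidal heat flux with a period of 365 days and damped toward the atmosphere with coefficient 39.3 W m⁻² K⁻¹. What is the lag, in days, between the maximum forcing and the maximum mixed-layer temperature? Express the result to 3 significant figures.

Areal heat capacity C = ρ c_p D = 1030 × 4080 × 123 = 5.17×10^8 J/(m^2 K).
ω = 2π / 3.15×10^7 s = 1.99×10^-7 s⁻¹.
Phase lag φ = arctan(Cω/λ) = arctan(103/39.3) = 1.21 rad.
Time lag = φ / ω = 1.21 / 1.99×10^-7 = 6.05×10^6 s = 70.1 days.

70.1 days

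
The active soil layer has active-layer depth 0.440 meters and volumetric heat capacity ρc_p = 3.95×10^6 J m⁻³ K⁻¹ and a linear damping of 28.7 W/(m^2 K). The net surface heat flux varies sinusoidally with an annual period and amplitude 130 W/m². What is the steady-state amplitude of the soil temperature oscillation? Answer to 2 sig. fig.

Areal heat capacity C = ρc_p × D = 3.95×10^6 × 0.440 = 1.74×10^6 J/(m²·K).
Angular frequency ω = 2π / T = 2π / 3.15×10^7 s = 1.99×10^-7 s⁻¹.
√((Cω)² + λ²) = √((0.346)² + 28.7²) = 28.7 W/(m²·K).
Amplitude A = F₀ / √((Cω)²+λ²) = 130 / 28.7 = 4.53 K.

4.5 K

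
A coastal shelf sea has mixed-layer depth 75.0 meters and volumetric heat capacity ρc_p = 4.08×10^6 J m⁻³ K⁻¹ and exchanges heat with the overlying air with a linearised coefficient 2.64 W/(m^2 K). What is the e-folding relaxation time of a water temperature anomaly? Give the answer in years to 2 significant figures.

Areal heat capacity C = ρc_p × D = 4.08×10^6 × 75.0 = 3.06×10^8 J/(m²·K).
Relaxation time τ = C / λ = 3.06×10^8 / 2.64 = 1.16×10^8 s.
In years: 1.16×10^8 s / (3.156×10^7 s/year) = 3.67 years.

3.7 years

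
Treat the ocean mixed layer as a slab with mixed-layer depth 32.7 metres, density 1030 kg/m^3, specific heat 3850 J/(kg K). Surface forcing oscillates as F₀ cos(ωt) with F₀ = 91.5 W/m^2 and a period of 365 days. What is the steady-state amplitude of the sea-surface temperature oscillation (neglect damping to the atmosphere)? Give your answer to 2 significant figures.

3.5 K

Areal heat capacity C = ρ c_p D = 1030 × 3850 × 32.7 = 1.30×10^8 J/(m²·K).
Angular frequency ω = 2π / T = 2π / 3.15×10^7 s = 1.99×10^-7 s⁻¹.
Cω = 1.30×10^8 × 1.99×10^-7 = 25.8 W/(m²·K).
Amplitude A = F₀ / (Cω) = 91.5 / 25.8 = 3.54 K.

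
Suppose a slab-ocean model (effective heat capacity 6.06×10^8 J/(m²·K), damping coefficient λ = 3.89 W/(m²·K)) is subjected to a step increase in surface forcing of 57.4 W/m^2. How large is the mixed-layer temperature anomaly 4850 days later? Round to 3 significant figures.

13.8 K

Areal heat capacity C = 6.06×10^8 J/(m²·K) (given).
τ = C / λ = 6.06×10^8 / 3.89 = 1.56×10^8 s.
Equilibrium anomaly ΔT_eq = F / λ = 57.4 / 3.89 = 14.8 K.
t = 4850 days = 4.19×10^8 s, so t/τ = 2.69.
ΔT(t) = ΔT_eq (1 − e^(−t/τ)) = 14.8 × (1 − e^−2.69) = 13.8 K.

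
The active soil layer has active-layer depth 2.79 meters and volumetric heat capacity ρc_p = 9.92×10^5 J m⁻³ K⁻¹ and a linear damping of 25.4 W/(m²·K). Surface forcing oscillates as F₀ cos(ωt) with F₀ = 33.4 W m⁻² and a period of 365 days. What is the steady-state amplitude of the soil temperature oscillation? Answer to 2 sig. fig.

Areal heat capacity C = ρc_p × D = 9.92×10^5 × 2.79 = 2.77×10^6 J m⁻² K⁻¹.
Angular frequency ω = 2π / T = 2π / 3.15×10^7 s = 1.99×10^-7 s⁻¹.
√((Cω)² + λ²) = √((0.551)² + 25.4²) = 25.4 W/(m²·K).
Amplitude A = F₀ / √((Cω)²+λ²) = 33.4 / 25.4 = 1.31 K.

1.3 K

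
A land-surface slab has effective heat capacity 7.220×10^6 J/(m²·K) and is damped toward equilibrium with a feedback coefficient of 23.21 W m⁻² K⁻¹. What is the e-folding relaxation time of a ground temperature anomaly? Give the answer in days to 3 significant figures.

3.60 days

Areal heat capacity C = 7.220×10^6 J/(m²·K) (given).
Relaxation time τ = C / λ = 7.22×10^6 / 23.21 = 3.11×10^5 s.
In days: 3.11×10^5 s / (86400 s/day) = 3.60 days.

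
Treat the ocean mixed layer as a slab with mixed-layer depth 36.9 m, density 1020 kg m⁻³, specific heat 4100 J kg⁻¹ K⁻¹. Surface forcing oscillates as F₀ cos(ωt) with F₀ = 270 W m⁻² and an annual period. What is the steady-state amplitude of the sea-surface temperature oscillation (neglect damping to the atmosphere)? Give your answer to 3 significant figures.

Areal heat capacity C = ρ c_p D = 1020 × 4100 × 36.9 = 1.54×10^8 J/(m²·K).
Angular frequency ω = 2π / T = 2π / 3.15×10^7 s = 1.99×10^-7 s⁻¹.
Cω = 1.54×10^8 × 1.99×10^-7 = 30.7 W/(m²·K).
Amplitude A = F₀ / (Cω) = 270 / 30.7 = 8.78 K.

8.78 K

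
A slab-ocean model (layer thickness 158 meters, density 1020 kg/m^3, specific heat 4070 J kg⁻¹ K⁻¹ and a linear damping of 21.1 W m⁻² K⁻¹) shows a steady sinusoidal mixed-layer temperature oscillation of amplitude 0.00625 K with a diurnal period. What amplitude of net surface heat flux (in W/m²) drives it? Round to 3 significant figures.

Areal heat capacity C = ρ c_p D = 1020 × 4070 × 158 = 6.56×10^8 J/(m²·K).
ω = 2π / 86400 s = 7.27×10^-5 s⁻¹.
√((Cω)² + λ²) = √((47700)² + 21.1²) = 47700 W/(m²·K).
F₀ = A × √((Cω)²+λ²) = 0.00625 × 47700 = 298 W/m².

298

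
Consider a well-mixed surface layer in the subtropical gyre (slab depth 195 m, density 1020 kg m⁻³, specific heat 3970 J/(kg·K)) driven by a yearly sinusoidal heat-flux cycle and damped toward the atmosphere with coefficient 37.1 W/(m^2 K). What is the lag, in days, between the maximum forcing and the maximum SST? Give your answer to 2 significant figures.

78 days

Areal heat capacity C = ρ c_p D = 1020 × 3970 × 195 = 7.90×10^8 J m⁻² K⁻¹.
ω = 2π / 3.15×10^7 s = 1.99×10^-7 s⁻¹.
Phase lag φ = arctan(Cω/λ) = arctan(157/37.1) = 1.34 rad.
Time lag = φ / ω = 1.34 / 1.99×10^-7 = 6.72×10^6 s = 77.8 days.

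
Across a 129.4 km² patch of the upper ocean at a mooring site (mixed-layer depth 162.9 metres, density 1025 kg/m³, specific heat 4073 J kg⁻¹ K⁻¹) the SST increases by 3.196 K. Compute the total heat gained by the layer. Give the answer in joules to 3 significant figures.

2.81×10^17 J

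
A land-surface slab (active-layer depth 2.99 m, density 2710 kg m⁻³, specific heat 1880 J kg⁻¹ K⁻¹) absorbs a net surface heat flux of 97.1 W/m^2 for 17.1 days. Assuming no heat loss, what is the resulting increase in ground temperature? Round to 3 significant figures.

Areal heat capacity C = ρ c_p D = 2710 × 1880 × 2.99 = 1.52×10^7 J m⁻² K⁻¹.
Net heat input Q = F Δt = 97.1 × (17.1 days × 86400 s/day) = 1.43×10^8 J/m².
ΔT = Q / C = 1.43×10^8 / 1.52×10^7 = 9.42 K.

9.42 K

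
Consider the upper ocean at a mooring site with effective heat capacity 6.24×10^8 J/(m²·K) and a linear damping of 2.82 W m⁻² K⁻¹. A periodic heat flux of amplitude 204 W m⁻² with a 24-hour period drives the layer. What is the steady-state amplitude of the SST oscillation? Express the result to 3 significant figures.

0.00450 K

Areal heat capacity C = 6.24×10^8 J/(m²·K) (given).
Angular frequency ω = 2π / T = 2π / 86400 s = 7.27×10^-5 s⁻¹.
√((Cω)² + λ²) = √((45400)² + 2.82²) = 45400 W/(m²·K).
Amplitude A = F₀ / √((Cω)²+λ²) = 204 / 45400 = 0.00450 K.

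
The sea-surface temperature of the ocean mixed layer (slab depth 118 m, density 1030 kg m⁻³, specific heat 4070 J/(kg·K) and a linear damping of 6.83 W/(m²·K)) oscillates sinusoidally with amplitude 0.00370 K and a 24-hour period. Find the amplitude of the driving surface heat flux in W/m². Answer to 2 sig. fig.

130

Areal heat capacity C = ρ c_p D = 1030 × 4070 × 118 = 4.95×10^8 J/(m²·K).
ω = 2π / 86400 s = 7.27×10^-5 s⁻¹.
√((Cω)² + λ²) = √((36000)² + 6.83²) = 36000 W/(m²·K).
F₀ = A × √((Cω)²+λ²) = 0.00370 × 36000 = 133 W/m².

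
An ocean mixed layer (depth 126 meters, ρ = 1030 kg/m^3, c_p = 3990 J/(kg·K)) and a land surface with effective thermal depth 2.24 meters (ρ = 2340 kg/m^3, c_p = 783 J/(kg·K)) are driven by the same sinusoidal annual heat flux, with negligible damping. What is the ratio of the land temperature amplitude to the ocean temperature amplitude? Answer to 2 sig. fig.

C_ocean = 1030 × 3990 × 126 = 5.18×10^8 J/(m²·K).
C_land = 2340 × 783 × 2.24 = 4.10×10^6 J/(m²·K).
Undamped amplitude ∝ 1/C, so A_land/A_ocean = C_ocean/C_land = 126.

130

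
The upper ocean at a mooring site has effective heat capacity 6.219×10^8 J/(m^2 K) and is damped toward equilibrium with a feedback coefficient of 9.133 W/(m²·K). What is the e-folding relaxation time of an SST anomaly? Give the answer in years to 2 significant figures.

2.2 years

Areal heat capacity C = 6.219×10^8 J/(m^2 K) (given).
Relaxation time τ = C / λ = 6.22×10^8 / 9.133 = 6.81×10^7 s.
In years: 6.81×10^7 s / (3.156×10^7 s/year) = 2.16 years.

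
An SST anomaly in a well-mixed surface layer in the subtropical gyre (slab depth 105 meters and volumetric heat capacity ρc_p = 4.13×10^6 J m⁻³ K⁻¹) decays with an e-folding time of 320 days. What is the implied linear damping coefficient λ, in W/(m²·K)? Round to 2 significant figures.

16

Areal heat capacity C = ρc_p × D = 4.13×10^6 × 105 = 4.34×10^8 J m⁻² K⁻¹.
τ = 320 days = 2.76×10^7 s.
λ = C / τ = 4.34×10^8 / 2.76×10^7 = 15.7 W/(m²·K).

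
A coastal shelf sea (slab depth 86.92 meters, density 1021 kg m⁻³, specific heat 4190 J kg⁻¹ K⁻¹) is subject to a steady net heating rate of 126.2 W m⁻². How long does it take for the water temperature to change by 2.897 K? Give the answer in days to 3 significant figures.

98.8 days

Areal heat capacity C = ρ c_p D = 1021 × 4190 × 86.92 = 3.72×10^8 J/(m^2 K).
Time required: Δt = C ΔT / F = 3.72×10^8 × 2.897 / 126.2 = 8.54×10^6 s.
In days: 8.54×10^6 s / (86400 s/day) = 98.8 days.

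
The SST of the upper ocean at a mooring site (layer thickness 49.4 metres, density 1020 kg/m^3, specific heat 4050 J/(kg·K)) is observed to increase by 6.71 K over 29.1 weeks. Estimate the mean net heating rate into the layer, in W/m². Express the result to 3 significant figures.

Areal heat capacity C = ρ c_p D = 1020 × 4050 × 49.4 = 2.04×10^8 J/(m²·K).
Required heat per unit area: Q = C ΔT = 2.04×10^8 × 6.71 = 1.37×10^9 J/m².
Flux F = Q / Δt = 1.37×10^9 / 1.76×10^7 s = 77.8 W/m².

77.8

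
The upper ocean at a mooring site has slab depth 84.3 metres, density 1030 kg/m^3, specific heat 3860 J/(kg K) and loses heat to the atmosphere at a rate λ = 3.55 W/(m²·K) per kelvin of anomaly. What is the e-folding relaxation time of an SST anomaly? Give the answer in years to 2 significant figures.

3.0 years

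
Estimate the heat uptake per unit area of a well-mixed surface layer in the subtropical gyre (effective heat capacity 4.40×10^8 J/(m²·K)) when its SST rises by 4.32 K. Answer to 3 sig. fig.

1.90×10^9

Areal heat capacity C = 4.40×10^8 J/(m²·K) (given).
ΔQ = C ΔT = 4.40×10^8 × 4.32 = 1.90×10^9 J/m².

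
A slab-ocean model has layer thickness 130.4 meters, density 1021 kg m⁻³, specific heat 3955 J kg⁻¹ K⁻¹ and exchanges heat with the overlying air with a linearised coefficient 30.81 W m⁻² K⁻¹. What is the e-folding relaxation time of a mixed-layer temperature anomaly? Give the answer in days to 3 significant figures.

Areal heat capacity C = ρ c_p D = 1021 × 3955 × 130.4 = 5.27×10^8 J/(m²·K).
Relaxation time τ = C / λ = 5.27×10^8 / 30.81 = 1.71×10^7 s.
In days: 1.71×10^7 s / (86400 s/day) = 198 days.

198 days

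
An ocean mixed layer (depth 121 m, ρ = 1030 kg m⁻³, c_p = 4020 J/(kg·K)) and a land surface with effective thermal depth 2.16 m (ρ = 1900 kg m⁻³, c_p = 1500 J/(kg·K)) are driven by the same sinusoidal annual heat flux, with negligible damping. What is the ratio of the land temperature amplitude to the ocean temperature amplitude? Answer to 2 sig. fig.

81

C_ocean = 1030 × 4020 × 121 = 5.01×10^8 J/(m²·K).
C_land = 1900 × 1500 × 2.16 = 6.16×10^6 J/(m²·K).
Undamped amplitude ∝ 1/C, so A_land/A_ocean = C_ocean/C_land = 81.4.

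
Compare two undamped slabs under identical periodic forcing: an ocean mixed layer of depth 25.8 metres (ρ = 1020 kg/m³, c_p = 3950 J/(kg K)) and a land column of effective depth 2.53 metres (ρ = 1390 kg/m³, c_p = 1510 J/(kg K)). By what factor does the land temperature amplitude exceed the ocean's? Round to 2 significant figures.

C_ocean = 1020 × 3950 × 25.8 = 1.04×10^8 J/(m²·K).
C_land = 1390 × 1510 × 2.53 = 5.31×10^6 J/(m²·K).
Undamped amplitude ∝ 1/C, so A_land/A_ocean = C_ocean/C_land = 19.6.

20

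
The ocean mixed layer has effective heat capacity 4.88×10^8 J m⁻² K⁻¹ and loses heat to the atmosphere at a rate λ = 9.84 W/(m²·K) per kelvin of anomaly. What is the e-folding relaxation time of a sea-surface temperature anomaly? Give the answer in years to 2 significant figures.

Areal heat capacity C = 4.88×10^8 J m⁻² K⁻¹ (given).
Relaxation time τ = C / λ = 4.88×10^8 / 9.84 = 4.96×10^7 s.
In years: 4.96×10^7 s / (3.156×10^7 s/year) = 1.57 years.

1.6 years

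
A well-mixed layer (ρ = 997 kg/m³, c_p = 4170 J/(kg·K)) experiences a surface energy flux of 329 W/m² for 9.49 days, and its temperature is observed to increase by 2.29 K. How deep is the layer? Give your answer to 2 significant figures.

Heat input Q = F Δt = 329 × 8.20×10^5 s = 2.70×10^8 J/m².
Required areal heat capacity C = Q / ΔT = 1.18×10^8 J/(m²·K).
Depth D = C / (ρ c_p) = 1.18×10^8 / (997 × 4170) = 28.3 m.

28 m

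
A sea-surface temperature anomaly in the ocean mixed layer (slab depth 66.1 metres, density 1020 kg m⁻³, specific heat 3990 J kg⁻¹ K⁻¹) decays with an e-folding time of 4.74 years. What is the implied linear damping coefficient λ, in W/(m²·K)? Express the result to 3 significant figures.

1.80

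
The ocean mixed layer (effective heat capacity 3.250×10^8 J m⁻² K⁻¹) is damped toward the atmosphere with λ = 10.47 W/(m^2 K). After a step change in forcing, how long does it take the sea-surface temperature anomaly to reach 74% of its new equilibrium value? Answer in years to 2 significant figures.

Areal heat capacity C = 3.250×10^8 J m⁻² K⁻¹ (given).
τ = C / λ = 3.25×10^8 / 10.47 = 3.10×10^7 s.
Fraction reached: 1 − e^(−t/τ) = 0.74 ⇒ t = −τ ln(1 − 0.74) = τ × 1.35.
t = 4.18×10^7 s = 1.33 years.

1.3 years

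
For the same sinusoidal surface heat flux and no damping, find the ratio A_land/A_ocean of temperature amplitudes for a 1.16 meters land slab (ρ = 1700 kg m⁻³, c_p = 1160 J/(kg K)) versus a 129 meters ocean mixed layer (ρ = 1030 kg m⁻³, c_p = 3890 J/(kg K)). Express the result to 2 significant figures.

C_ocean = 1030 × 3890 × 129 = 5.17×10^8 J/(m²·K).
C_land = 1700 × 1160 × 1.16 = 2.29×10^6 J/(m²·K).
Undamped amplitude ∝ 1/C, so A_land/A_ocean = C_ocean/C_land = 226.

230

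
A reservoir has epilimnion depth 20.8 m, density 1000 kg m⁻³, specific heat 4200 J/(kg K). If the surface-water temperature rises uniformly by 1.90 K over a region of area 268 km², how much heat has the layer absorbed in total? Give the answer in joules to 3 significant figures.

Areal heat capacity C = ρ c_p D = 1000 × 4200 × 20.8 = 8.74×10^7 J m⁻² K⁻¹.
Heat per unit area: q = C ΔT = 8.74×10^7 × 1.90 = 1.66×10^8 J/m².
Total heat: Q = q × A = 1.66×10^8 × (268 × 10⁶ m²) = 4.45×10^16 J.

4.45×10^16 J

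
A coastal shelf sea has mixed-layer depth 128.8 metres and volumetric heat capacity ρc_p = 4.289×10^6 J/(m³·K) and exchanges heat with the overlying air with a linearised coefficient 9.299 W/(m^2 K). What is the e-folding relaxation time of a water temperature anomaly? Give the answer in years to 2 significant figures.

Areal heat capacity C = ρc_p × D = 4.289×10^6 × 128.8 = 5.52×10^8 J/(m²·K).
Relaxation time τ = C / λ = 5.52×10^8 / 9.299 = 5.94×10^7 s.
In years: 5.94×10^7 s / (3.156×10^7 s/year) = 1.88 years.

1.9 years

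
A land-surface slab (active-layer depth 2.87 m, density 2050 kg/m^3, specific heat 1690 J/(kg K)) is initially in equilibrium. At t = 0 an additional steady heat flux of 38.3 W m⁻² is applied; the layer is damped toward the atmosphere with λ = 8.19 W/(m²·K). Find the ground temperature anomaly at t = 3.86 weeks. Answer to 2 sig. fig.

4.0 K

Areal heat capacity C = ρ c_p D = 2050 × 1690 × 2.87 = 9.94×10^6 J m⁻² K⁻¹.
τ = C / λ = 9.94×10^6 / 8.19 = 1.21×10^6 s.
Equilibrium anomaly ΔT_eq = F / λ = 38.3 / 8.19 = 4.68 K.
t = 3.86 weeks = 2.33×10^6 s, so t/τ = 1.92.
ΔT(t) = ΔT_eq (1 − e^(−t/τ)) = 4.68 × (1 − e^−1.92) = 3.99 K.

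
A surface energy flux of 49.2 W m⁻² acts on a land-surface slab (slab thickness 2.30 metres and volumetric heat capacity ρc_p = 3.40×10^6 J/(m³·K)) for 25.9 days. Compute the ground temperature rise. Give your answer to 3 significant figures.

14.1 K

Areal heat capacity C = ρc_p × D = 3.40×10^6 × 2.30 = 7.82×10^6 J/(m²·K).
Net heat input Q = F Δt = 49.2 × (25.9 days × 86400 s/day) = 1.10×10^8 J/m².
ΔT = Q / C = 1.10×10^8 / 7.82×10^6 = 14.1 K.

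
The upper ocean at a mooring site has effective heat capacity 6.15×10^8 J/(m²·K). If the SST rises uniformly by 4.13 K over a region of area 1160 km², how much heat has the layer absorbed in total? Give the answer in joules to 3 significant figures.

Areal heat capacity C = 6.15×10^8 J/(m²·K) (given).
Heat per unit area: q = C ΔT = 6.15×10^8 × 4.13 = 2.54×10^9 J/m².
Total heat: Q = q × A = 2.54×10^9 × (1160 × 10⁶ m²) = 2.95×10^18 J.

2.95×10^18 J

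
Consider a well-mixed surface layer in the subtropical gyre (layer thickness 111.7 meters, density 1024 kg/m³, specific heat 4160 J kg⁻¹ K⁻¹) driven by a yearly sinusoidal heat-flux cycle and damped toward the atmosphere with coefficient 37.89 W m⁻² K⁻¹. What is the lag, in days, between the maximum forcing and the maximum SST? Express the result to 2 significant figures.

Areal heat capacity C = ρ c_p D = 1024 × 4160 × 111.7 = 4.76×10^8 J/(m^2 K).
ω = 2π / 3.15×10^7 s = 1.99×10^-7 s⁻¹.
Phase lag φ = arctan(Cω/λ) = arctan(94.8/37.89) = 1.19 rad.
Time lag = φ / ω = 1.19 / 1.99×10^-7 = 5.98×10^6 s = 69.2 days.

69 days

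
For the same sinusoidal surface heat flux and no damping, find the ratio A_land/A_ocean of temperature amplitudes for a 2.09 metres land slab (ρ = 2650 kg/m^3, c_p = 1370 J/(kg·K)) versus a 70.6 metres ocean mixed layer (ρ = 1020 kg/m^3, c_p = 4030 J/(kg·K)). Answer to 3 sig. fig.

C_ocean = 1020 × 4030 × 70.6 = 2.90×10^8 J/(m²·K).
C_land = 2650 × 1370 × 2.09 = 7.59×10^6 J/(m²·K).
Undamped amplitude ∝ 1/C, so A_land/A_ocean = C_ocean/C_land = 38.2.

38.2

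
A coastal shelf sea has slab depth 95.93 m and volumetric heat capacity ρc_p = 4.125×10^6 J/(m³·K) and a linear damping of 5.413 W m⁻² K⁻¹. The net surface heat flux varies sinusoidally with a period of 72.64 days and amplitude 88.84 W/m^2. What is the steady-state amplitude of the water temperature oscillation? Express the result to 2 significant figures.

0.22 K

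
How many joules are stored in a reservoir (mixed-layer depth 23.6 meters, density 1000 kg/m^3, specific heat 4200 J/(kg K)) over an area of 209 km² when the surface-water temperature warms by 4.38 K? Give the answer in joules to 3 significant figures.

Areal heat capacity C = ρ c_p D = 1000 × 4200 × 23.6 = 9.91×10^7 J/(m²·K).
Heat per unit area: q = C ΔT = 9.91×10^7 × 4.38 = 4.34×10^8 J/m².
Total heat: Q = q × A = 4.34×10^8 × (209 × 10⁶ m²) = 9.07×10^16 J.

9.07×10^16 J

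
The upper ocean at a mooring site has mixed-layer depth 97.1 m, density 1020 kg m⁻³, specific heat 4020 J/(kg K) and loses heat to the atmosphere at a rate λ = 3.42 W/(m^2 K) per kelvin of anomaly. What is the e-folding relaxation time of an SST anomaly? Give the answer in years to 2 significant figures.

3.7 years

Areal heat capacity C = ρ c_p D = 1020 × 4020 × 97.1 = 3.98×10^8 J/(m²·K).
Relaxation time τ = C / λ = 3.98×10^8 / 3.42 = 1.16×10^8 s.
In years: 1.16×10^8 s / (3.156×10^7 s/year) = 3.69 years.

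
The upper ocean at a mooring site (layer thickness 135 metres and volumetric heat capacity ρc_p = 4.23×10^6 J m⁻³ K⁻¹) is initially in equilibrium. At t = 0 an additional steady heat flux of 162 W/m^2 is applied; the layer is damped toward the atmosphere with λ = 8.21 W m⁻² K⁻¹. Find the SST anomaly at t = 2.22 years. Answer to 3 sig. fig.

Areal heat capacity C = ρc_p × D = 4.23×10^6 × 135 = 5.71×10^8 J/(m^2 K).
τ = C / λ = 5.71×10^8 / 8.21 = 6.96×10^7 s.
Equilibrium anomaly ΔT_eq = F / λ = 162 / 8.21 = 19.7 K.
t = 2.22 years = 7.01×10^7 s, so t/τ = 1.01.
ΔT(t) = ΔT_eq (1 − e^(−t/τ)) = 19.7 × (1 − e^−1.01) = 12.5 K.

12.5 K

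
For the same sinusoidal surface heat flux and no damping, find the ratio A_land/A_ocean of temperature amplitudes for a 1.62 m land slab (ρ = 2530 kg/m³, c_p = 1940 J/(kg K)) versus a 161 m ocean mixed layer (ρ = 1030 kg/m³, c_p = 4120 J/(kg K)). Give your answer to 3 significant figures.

85.9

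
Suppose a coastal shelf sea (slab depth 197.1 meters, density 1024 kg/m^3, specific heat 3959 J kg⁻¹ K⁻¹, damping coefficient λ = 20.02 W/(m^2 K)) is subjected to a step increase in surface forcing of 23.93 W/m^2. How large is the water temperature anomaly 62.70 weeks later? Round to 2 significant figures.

Areal heat capacity C = ρ c_p D = 1024 × 3959 × 197.1 = 7.99×10^8 J/(m^2 K).
τ = C / λ = 7.99×10^8 / 20.02 = 3.99×10^7 s.
Equilibrium anomaly ΔT_eq = F / λ = 23.93 / 20.02 = 1.20 K.
t = 62.70 weeks = 3.79×10^7 s, so t/τ = 0.950.
ΔT(t) = ΔT_eq (1 − e^(−t/τ)) = 1.20 × (1 − e^−0.950) = 0.733 K.

0.73 K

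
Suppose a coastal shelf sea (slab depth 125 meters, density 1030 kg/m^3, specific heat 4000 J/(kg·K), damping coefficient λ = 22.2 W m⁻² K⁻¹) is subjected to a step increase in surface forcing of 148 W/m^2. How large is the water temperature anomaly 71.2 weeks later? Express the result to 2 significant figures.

5.6 K

Areal heat capacity C = ρ c_p D = 1030 × 4000 × 125 = 5.15×10^8 J/(m²·K).
τ = C / λ = 5.15×10^8 / 22.2 = 2.32×10^7 s.
Equilibrium anomaly ΔT_eq = F / λ = 148 / 22.2 = 6.67 K.
t = 71.2 weeks = 4.31×10^7 s, so t/τ = 1.86.
ΔT(t) = ΔT_eq (1 − e^(−t/τ)) = 6.67 × (1 − e^−1.86) = 5.62 K.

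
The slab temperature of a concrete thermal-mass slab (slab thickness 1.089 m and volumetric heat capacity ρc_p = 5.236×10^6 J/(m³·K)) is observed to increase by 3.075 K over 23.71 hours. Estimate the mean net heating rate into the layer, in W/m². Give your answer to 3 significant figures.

205

Areal heat capacity C = ρc_p × D = 5.236×10^6 × 1.089 = 5.70×10^6 J m⁻² K⁻¹.
Required heat per unit area: Q = C ΔT = 5.70×10^6 × 3.075 = 1.75×10^7 J/m².
Flux F = Q / Δt = 1.75×10^7 / 85400 s = 205 W/m².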